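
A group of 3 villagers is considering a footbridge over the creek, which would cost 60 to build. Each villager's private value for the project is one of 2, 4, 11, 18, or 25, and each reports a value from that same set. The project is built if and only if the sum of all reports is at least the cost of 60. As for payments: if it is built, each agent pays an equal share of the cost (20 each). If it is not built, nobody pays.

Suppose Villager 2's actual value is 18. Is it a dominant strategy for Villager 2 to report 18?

No

Consider the case where Villager 1 reports 18 and Villager 3 reports 25.
Truthful report 18: project built, pays 20, utility 18 - 20 = -2.
Report 2 instead: project not built, utility 0.
Since 0 > -2, reporting 2 is strictly better here, so truthful reporting is not dominant.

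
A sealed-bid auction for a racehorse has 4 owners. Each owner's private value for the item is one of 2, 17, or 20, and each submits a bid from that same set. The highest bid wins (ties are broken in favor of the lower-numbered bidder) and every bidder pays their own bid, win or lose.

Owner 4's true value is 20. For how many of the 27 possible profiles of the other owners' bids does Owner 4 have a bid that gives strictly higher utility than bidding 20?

Others bid (2, 2, 2): truth gives 0; bid 17 gives 3 > 0. Violating.
Others bid (2, 2, 20): truth gives -20; bid 2 gives -2 > -20. Violating.
Others bid (2, 17, 20): truth gives -20; bid 2 gives -2 > -20. Violating.
Others bid (2, 20, 2): truth gives -20; bid 2 gives -2 > -20. Violating.
Others bid (2, 2, 17): truth gives 0; no alternative beats it.
Others bid (2, 17, 2): truth gives 0; no alternative beats it.
(Checking all 27 profiles: 20 have a profitable deviation, 7 do not.)

20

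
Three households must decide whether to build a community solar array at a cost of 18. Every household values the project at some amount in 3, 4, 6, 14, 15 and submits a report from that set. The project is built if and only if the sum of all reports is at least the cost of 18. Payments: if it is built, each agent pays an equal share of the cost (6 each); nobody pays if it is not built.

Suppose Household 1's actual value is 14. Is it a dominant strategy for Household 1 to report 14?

Check each profile of the others' reports and compare truth against every alternative report.
Others report (3, 3): truth gives 8, best alternative gives 8.
Others report (3, 4): truth gives 8, best alternative gives 8.
Others report (3, 6): truth gives 8, best alternative gives 8.
Others report (3, 14): truth gives 8, best alternative gives 8.
Others report (3, 15): truth gives 8, best alternative gives 8.
Others report (4, 3): truth gives 8, best alternative gives 8.
(Remaining 19 profiles checked similarly; truth is weakly best in each.)
In every case the truthful report is at least as good as any alternative, so it is a dominant strategy.

Yes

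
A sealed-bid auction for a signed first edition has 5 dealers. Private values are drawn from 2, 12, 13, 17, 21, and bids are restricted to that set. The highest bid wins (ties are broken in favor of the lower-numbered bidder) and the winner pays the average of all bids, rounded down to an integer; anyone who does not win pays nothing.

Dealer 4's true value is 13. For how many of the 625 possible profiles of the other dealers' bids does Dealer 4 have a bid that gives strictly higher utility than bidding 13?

Others bid (2, 2, 2, 17): truth gives 0; bid 17 gives 5 > 0. Violating.
Others bid (2, 2, 2, 21): truth gives 0; bid 21 gives 4 > 0. Violating.
Others bid (2, 2, 12, 17): truth gives 0; bid 17 gives 3 > 0. Violating.
Others bid (2, 2, 12, 21): truth gives 0; bid 21 gives 2 > 0. Violating.
Others bid (2, 2, 2, 2): truth gives 9; no alternative beats it.
Others bid (2, 2, 2, 12): truth gives 7; no alternative beats it.
(Checking all 625 profiles: 108 have a profitable deviation, 517 do not.)

108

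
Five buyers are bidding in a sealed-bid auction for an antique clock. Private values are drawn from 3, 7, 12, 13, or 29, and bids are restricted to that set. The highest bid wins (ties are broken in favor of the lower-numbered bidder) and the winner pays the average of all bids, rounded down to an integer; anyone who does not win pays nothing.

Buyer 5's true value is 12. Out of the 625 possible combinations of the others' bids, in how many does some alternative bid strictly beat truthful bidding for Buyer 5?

Others bid (3, 3, 3, 3): truth gives 8; bid 7 gives 9 > 8. Violating.
Others bid (3, 3, 3, 12): truth gives 0; bid 13 gives 6 > 0. Violating.
Others bid (3, 3, 3, 13): truth gives 0; bid 29 gives 2 > 0. Violating.
Others bid (3, 3, 7, 12): truth gives 0; bid 13 gives 5 > 0. Violating.
Others bid (3, 3, 3, 7): truth gives 7; no alternative beats it.
Others bid (3, 3, 3, 29): truth gives 0; no alternative beats it.
(Checking all 625 profiles: 93 have a profitable deviation, 532 do not.)

93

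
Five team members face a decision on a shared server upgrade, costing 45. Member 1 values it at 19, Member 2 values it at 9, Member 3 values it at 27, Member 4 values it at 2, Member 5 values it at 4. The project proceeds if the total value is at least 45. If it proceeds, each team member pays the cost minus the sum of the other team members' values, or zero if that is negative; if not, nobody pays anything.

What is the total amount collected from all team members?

Total value 61 ≥ cost 45, so it is built.
Member 1: others sum to 42; max(0, 45 - 42) = 3.
Member 2: others sum to 52; max(0, 45 - 52) = 0.
Member 3: others sum to 34; max(0, 45 - 34) = 11.
Member 4: others sum to 59; max(0, 45 - 59) = 0.
Member 5: others sum to 57; max(0, 45 - 57) = 0.
Total collected = 3 + 0 + 11 + 0 + 0 = 14.

14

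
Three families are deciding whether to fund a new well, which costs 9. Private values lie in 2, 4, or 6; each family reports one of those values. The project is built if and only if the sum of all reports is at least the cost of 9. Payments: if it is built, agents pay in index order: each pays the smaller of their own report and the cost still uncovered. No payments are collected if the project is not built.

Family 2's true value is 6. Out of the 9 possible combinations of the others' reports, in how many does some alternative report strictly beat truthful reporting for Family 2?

Others report (2, 4): truth gives 0; report 4 gives 2 > 0. Violating.
Others report (2, 6): truth gives 0; report 2 gives 4 > 0. Violating.
Others report (4, 2): truth gives 1; report 4 gives 2 > 1. Violating.
Others report (4, 4): truth gives 1; report 2 gives 4 > 1. Violating.
Others report (2, 2): truth gives 0; no alternative beats it.
(Checking all 9 profiles: 8 have a profitable deviation, 1 does not.)

8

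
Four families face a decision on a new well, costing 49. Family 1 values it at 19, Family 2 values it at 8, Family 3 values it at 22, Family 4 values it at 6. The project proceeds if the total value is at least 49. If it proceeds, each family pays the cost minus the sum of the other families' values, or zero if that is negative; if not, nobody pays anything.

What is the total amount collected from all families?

Total value 55 ≥ cost 49, so it is built.
Family 1: others sum to 36; max(0, 49 - 36) = 13.
Family 2: others sum to 47; max(0, 49 - 47) = 2.
Family 3: others sum to 33; max(0, 49 - 33) = 16.
Family 4: others sum to 49; max(0, 49 - 49) = 0.
Total collected = 13 + 2 + 16 + 0 = 31.

31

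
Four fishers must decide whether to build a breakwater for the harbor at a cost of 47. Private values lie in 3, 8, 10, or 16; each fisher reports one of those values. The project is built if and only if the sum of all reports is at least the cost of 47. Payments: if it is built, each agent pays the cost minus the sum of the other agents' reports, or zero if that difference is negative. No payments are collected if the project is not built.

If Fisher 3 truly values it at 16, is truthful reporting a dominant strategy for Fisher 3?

Yes

Check each profile of the others' reports and compare truth against every alternative report.
Others report (10, 10, 16): truth gives 5, best alternative gives 0.
Others report (10, 16, 10): truth gives 5, best alternative gives 0.
Others report (16, 10, 10): truth gives 5, best alternative gives 0.
Others report (3, 16, 16): truth gives 4, best alternative gives 0.
Others report (16, 3, 16): truth gives 4, best alternative gives 0.
Others report (16, 16, 3): truth gives 4, best alternative gives 0.
(Remaining 58 profiles checked similarly; truth is weakly best in each.)
In every case the truthful report is at least as good as any alternative, so it is a dominant strategy.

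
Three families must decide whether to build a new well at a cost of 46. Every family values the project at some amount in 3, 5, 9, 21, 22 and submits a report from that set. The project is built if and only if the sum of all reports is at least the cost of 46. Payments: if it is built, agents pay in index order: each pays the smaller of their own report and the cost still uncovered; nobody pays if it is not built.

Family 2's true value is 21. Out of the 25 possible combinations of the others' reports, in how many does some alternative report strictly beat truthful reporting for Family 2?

4

Others report (21, 21): truth gives 0; report 5 gives 16 > 0. Violating.
Others report (21, 22): truth gives 0; report 3 gives 18 > 0. Violating.
Others report (22, 21): truth gives 0; report 3 gives 18 > 0. Violating.
Others report (22, 22): truth gives 0; report 3 gives 18 > 0. Violating.
Others report (3, 3): truth gives 0; no alternative beats it.
Others report (3, 5): truth gives 0; no alternative beats it.
(Checking all 25 profiles: 4 have a profitable deviation, 21 do not.)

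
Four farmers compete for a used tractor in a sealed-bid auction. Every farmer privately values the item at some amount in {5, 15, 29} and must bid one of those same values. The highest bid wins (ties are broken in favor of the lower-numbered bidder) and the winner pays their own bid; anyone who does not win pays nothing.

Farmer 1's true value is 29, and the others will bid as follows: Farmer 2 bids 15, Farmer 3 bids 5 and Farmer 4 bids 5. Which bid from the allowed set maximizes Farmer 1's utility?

15

Bid 5: loses, pays 0, utility 0.
Bid 15: wins, pays 15, utility 29 - 15 = 14.
Bid 29: wins, pays 29, utility 29 - 29 = 0.
The best choice is 15 with utility 14.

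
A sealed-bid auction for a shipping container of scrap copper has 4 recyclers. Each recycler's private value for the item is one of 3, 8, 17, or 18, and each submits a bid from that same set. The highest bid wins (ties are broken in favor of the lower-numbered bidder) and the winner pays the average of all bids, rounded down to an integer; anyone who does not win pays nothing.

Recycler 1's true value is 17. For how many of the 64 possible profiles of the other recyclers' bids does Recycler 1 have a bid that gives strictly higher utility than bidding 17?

38

Others bid (3, 3, 3): truth gives 11; bid 3 gives 14 > 11. Violating.
Others bid (3, 3, 8): truth gives 10; bid 8 gives 12 > 10. Violating.
Others bid (3, 3, 18): truth gives 0; bid 18 gives 7 > 0. Violating.
Others bid (3, 8, 3): truth gives 10; bid 8 gives 12 > 10. Violating.
Others bid (3, 3, 17): truth gives 7; no alternative beats it.
Others bid (3, 8, 17): truth gives 6; no alternative beats it.
(Checking all 64 profiles: 38 have a profitable deviation, 26 do not.)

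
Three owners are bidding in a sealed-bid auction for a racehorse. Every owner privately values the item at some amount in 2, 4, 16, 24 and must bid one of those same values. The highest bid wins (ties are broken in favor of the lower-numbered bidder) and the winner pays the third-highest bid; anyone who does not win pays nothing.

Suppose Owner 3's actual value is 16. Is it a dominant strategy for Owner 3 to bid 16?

Consider the case where Owner 1 bids 2 and Owner 2 bids 16.
Truthful bid 16: loses, pays 0, utility 0.
Bid 24 instead: wins, pays 2, utility 16 - 2 = 14.
Since 14 > 0, bidding 24 is strictly better here, so truthful bidding is not dominant.

No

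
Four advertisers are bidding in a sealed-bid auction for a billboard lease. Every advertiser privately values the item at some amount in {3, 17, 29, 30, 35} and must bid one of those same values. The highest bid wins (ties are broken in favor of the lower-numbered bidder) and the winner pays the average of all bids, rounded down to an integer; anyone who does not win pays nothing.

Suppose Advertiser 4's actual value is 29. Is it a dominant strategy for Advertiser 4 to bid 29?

No

Consider the case where Advertiser 1 bids 3, Advertiser 2 bids 3 and Advertiser 3 bids 3.
Truthful bid 29: wins, pays 9, utility 29 - 9 = 20.
Bid 17 instead: wins, pays 6, utility 29 - 6 = 23.
Since 23 > 20, bidding 17 is strictly better here, so truthful bidding is not dominant.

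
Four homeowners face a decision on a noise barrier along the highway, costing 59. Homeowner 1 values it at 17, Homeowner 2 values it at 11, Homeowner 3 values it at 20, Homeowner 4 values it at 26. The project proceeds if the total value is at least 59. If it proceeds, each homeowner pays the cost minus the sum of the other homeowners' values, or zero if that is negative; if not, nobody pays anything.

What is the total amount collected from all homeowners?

Total value 74 ≥ cost 59, so it is built.
Homeowner 1: others sum to 57; max(0, 59 - 57) = 2.
Homeowner 2: others sum to 63; max(0, 59 - 63) = 0.
Homeowner 3: others sum to 54; max(0, 59 - 54) = 5.
Homeowner 4: others sum to 48; max(0, 59 - 48) = 11.
Total collected = 2 + 0 + 5 + 11 = 18.

18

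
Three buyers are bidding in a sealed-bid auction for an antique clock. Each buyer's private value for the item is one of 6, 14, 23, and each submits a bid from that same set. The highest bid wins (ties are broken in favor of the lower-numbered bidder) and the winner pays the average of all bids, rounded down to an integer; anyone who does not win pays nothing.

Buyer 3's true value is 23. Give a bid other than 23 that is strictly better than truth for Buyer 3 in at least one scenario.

14

Suppose Buyer 1 bids 6 and Buyer 2 bids 6.
Bid 23: wins, pays 11, utility 23 - 11 = 12.
Bid 14: wins, pays 8, utility 23 - 8 = 15.
So bidding 14 beats truth here (15 > 12).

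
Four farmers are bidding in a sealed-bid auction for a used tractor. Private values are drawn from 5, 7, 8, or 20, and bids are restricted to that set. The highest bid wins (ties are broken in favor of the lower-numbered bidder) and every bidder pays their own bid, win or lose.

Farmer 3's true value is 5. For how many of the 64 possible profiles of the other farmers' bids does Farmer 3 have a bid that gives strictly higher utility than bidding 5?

Others bid (5, 5, 5): truth gives -5; bid 7 gives -2 > -5. Violating.
Others bid (5, 5, 7): truth gives -5; bid 7 gives -2 > -5. Violating.
Others bid (5, 5, 8): truth gives -5; bid 8 gives -3 > -5. Violating.
Others bid (5, 7, 5): truth gives -5; bid 8 gives -3 > -5. Violating.
Others bid (5, 5, 20): truth gives -5; no alternative beats it.
Others bid (5, 7, 20): truth gives -5; no alternative beats it.
(Checking all 64 profiles: 12 have a profitable deviation, 52 do not.)

12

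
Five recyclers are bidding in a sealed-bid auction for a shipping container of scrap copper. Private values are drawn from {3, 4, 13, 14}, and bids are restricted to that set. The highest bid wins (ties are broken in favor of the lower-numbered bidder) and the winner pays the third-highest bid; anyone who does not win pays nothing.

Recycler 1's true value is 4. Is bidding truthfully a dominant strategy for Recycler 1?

Consider the case where Recycler 2 bids 3, Recycler 3 bids 3, Recycler 4 bids 3 and Recycler 5 bids 13.
Truthful bid 4: loses, pays 0, utility 0.
Bid 13 instead: wins, pays 3, utility 4 - 3 = 1.
Since 1 > 0, bidding 13 is strictly better here, so truthful bidding is not dominant.

No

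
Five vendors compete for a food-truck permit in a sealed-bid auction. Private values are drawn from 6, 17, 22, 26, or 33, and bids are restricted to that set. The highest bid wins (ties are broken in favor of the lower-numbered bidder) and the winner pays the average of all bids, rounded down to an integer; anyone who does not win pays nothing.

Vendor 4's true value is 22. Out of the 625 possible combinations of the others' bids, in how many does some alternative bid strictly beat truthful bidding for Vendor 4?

Others bid (6, 6, 6, 6): truth gives 13; bid 17 gives 14 > 13. Violating.
Others bid (6, 6, 6, 17): truth gives 11; bid 17 gives 12 > 11. Violating.
Others bid (6, 6, 6, 26): truth gives 0; bid 26 gives 8 > 0. Violating.
Others bid (6, 6, 6, 33): truth gives 0; bid 33 gives 6 > 0. Violating.
Others bid (6, 6, 6, 22): truth gives 10; no alternative beats it.
Others bid (6, 6, 17, 6): truth gives 11; no alternative beats it.
(Checking all 625 profiles: 169 have a profitable deviation, 456 do not.)

169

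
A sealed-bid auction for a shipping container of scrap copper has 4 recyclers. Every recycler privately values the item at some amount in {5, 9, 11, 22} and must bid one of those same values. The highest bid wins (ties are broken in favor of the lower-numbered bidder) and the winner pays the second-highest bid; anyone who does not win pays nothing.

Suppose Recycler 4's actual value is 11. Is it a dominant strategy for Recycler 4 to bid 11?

Check each profile of the others' bids and compare truth against every alternative bid.
Others bid (5, 5, 5): truth gives 6, best alternative gives 6.
Others bid (5, 5, 9): truth gives 2, best alternative gives 2.
Others bid (5, 9, 5): truth gives 2, best alternative gives 2.
Others bid (5, 9, 9): truth gives 2, best alternative gives 2.
Others bid (9, 5, 5): truth gives 2, best alternative gives 2.
Others bid (9, 5, 9): truth gives 2, best alternative gives 2.
(Remaining 58 profiles checked similarly; truth is weakly best in each.)
In every case the truthful bid is at least as good as any alternative, so it is a dominant strategy.

Yes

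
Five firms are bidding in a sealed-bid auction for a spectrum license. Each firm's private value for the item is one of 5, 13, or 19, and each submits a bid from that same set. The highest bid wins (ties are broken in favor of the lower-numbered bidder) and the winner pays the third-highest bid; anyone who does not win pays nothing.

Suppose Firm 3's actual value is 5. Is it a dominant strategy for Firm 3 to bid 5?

Check each profile of the others' bids and compare truth against every alternative bid.
Others bid (5, 5, 13, 13): truth gives 0, best alternative gives -8.
Others bid (5, 5, 5, 5): truth gives 0, best alternative gives 0.
Others bid (5, 5, 5, 13): truth gives 0, best alternative gives 0.
Others bid (5, 5, 5, 19): truth gives 0, best alternative gives 0.
Others bid (5, 5, 13, 5): truth gives 0, best alternative gives 0.
Others bid (5, 5, 13, 19): truth gives 0, best alternative gives 0.
(Remaining 75 profiles checked similarly; truth is weakly best in each.)
In every case the truthful bid is at least as good as any alternative, so it is a dominant strategy.

Yes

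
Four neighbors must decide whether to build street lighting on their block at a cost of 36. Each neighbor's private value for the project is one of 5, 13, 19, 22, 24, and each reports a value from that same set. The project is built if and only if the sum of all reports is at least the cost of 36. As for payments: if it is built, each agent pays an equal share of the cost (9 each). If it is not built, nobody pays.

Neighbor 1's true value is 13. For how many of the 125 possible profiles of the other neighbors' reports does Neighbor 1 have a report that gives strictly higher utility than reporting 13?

1

Others report (5, 5, 5): truth gives 0; report 22 gives 4 > 0. Violating.
Others report (5, 5, 13): truth gives 4; no alternative beats it.
Others report (5, 5, 19): truth gives 4; no alternative beats it.
(Checking all 125 profiles: 1 has a profitable deviation, 124 do not.)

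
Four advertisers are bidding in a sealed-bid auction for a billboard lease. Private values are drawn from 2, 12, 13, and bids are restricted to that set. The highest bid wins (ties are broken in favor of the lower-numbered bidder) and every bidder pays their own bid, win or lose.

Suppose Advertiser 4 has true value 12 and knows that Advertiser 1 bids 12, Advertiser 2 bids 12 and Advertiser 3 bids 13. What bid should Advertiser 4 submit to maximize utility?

Bid 2: loses but pays 2, utility -2.
Bid 12: loses but pays 12, utility -12.
Bid 13: loses but pays 13, utility -13.
The best choice is 2 with utility -2.

2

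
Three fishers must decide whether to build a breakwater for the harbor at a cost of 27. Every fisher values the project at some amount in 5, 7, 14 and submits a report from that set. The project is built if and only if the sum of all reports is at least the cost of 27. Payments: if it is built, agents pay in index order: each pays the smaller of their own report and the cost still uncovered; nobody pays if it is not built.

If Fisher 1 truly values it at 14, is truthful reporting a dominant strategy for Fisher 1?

No

Consider the case where Fisher 2 reports 7 and Fisher 3 reports 14.
Truthful report 14: project built, pays 14, utility 14 - 14 = 0.
Report 7 instead: project built, pays 7, utility 14 - 7 = 7.
Since 7 > 0, reporting 7 is strictly better here, so truthful reporting is not dominant.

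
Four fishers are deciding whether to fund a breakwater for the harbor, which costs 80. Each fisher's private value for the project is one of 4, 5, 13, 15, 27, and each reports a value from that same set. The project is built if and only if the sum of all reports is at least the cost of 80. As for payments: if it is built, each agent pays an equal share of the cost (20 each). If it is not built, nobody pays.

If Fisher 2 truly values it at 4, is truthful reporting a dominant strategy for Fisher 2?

Check each profile of the others' reports and compare truth against every alternative report.
Others report (27, 27, 27): truth gives -16, best alternative gives -16.
Others report (4, 4, 4): truth gives 0, best alternative gives 0.
Others report (4, 4, 5): truth gives 0, best alternative gives 0.
Others report (4, 4, 13): truth gives 0, best alternative gives 0.
Others report (4, 4, 15): truth gives 0, best alternative gives 0.
Others report (4, 4, 27): truth gives 0, best alternative gives 0.
(Remaining 119 profiles checked similarly; truth is weakly best in each.)
In every case the truthful report is at least as good as any alternative, so it is a dominant strategy.

Yes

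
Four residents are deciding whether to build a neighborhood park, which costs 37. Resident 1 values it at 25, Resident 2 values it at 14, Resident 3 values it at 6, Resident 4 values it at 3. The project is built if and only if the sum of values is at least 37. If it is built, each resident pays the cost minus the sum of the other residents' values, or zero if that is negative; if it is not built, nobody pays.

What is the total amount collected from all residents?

17

Total value 48 ≥ cost 37, so it is built.
Resident 1: others sum to 23; max(0, 37 - 23) = 14.
Resident 2: others sum to 34; max(0, 37 - 34) = 3.
Resident 3: others sum to 42; max(0, 37 - 42) = 0.
Resident 4: others sum to 45; max(0, 37 - 45) = 0.
Total collected = 14 + 3 + 0 + 0 = 17.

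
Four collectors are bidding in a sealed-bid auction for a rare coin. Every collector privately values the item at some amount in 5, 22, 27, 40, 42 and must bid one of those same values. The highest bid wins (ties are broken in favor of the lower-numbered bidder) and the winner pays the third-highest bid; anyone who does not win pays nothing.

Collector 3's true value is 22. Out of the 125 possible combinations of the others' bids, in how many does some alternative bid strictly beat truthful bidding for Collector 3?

9

Others bid (5, 5, 27): truth gives 0; bid 27 gives 17 > 0. Violating.
Others bid (5, 5, 40): truth gives 0; bid 40 gives 17 > 0. Violating.
Others bid (5, 5, 42): truth gives 0; bid 42 gives 17 > 0. Violating.
Others bid (5, 22, 5): truth gives 0; bid 27 gives 17 > 0. Violating.
Others bid (5, 5, 5): truth gives 17; no alternative beats it.
Others bid (5, 5, 22): truth gives 17; no alternative beats it.
(Checking all 125 profiles: 9 have a profitable deviation, 116 do not.)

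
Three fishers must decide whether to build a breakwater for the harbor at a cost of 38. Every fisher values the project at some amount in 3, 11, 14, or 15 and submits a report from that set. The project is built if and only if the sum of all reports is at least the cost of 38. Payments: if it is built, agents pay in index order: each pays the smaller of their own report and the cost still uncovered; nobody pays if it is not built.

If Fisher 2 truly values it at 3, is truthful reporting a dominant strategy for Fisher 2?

Yes

Check each profile of the others' reports and compare truth against every alternative report.
Others report (14, 14): truth gives 0, best alternative gives -8.
Others report (14, 15): truth gives 0, best alternative gives -8.
Others report (15, 14): truth gives 0, best alternative gives -8.
Others report (15, 15): truth gives 0, best alternative gives -8.
Others report (3, 3): truth gives 0, best alternative gives 0.
Others report (3, 11): truth gives 0, best alternative gives 0.
(Remaining 10 profiles checked similarly; truth is weakly best in each.)
In every case the truthful report is at least as good as any alternative, so it is a dominant strategy.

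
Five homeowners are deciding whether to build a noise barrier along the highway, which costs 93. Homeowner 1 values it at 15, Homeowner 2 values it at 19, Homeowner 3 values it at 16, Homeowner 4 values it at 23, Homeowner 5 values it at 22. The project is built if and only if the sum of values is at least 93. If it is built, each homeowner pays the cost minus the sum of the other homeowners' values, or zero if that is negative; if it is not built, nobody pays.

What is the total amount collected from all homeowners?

Total value 95 ≥ cost 93, so it is built.
Homeowner 1: others sum to 80; max(0, 93 - 80) = 13.
Homeowner 2: others sum to 76; max(0, 93 - 76) = 17.
Homeowner 3: others sum to 79; max(0, 93 - 79) = 14.
Homeowner 4: others sum to 72; max(0, 93 - 72) = 21.
Homeowner 5: others sum to 73; max(0, 93 - 73) = 20.
Total collected = 13 + 17 + 14 + 21 + 20 = 85.

85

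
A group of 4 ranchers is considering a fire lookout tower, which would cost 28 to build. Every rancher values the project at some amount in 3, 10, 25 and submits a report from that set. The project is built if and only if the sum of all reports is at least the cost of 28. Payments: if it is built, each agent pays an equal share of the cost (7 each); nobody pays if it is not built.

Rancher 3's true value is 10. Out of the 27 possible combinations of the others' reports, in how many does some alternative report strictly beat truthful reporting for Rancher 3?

Others report (3, 3, 3): truth gives 0; report 25 gives 3 > 0. Violating.
Others report (3, 3, 10): truth gives 0; report 25 gives 3 > 0. Violating.
Others report (3, 10, 3): truth gives 0; report 25 gives 3 > 0. Violating.
Others report (10, 3, 3): truth gives 0; report 25 gives 3 > 0. Violating.
Others report (3, 3, 25): truth gives 3; no alternative beats it.
Others report (3, 10, 10): truth gives 3; no alternative beats it.
(Checking all 27 profiles: 4 have a profitable deviation, 23 do not.)

4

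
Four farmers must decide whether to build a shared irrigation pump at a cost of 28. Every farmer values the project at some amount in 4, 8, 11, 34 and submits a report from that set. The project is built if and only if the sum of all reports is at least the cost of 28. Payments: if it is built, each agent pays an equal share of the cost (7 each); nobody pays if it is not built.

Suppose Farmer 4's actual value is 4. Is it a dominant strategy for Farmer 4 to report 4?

Yes

Check each profile of the others' reports and compare truth against every alternative report.
Others report (4, 8, 8): truth gives 0, best alternative gives -3.
Others report (4, 8, 11): truth gives 0, best alternative gives -3.
Others report (4, 11, 8): truth gives 0, best alternative gives -3.
Others report (8, 4, 8): truth gives 0, best alternative gives -3.
Others report (8, 4, 11): truth gives 0, best alternative gives -3.
Others report (8, 8, 4): truth gives 0, best alternative gives -3.
(Remaining 58 profiles checked similarly; truth is weakly best in each.)
In every case the truthful report is at least as good as any alternative, so it is a dominant strategy.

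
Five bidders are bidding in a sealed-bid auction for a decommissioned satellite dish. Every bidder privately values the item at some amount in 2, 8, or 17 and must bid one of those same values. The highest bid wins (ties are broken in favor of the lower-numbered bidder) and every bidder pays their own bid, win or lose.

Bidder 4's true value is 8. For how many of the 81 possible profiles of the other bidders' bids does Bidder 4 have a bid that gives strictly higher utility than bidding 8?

79

Others bid (2, 2, 2, 17): truth gives -8; bid 2 gives -2 > -8. Violating.
Others bid (2, 2, 8, 2): truth gives -8; bid 2 gives -2 > -8. Violating.
Others bid (2, 2, 8, 8): truth gives -8; bid 2 gives -2 > -8. Violating.
Others bid (2, 2, 8, 17): truth gives -8; bid 2 gives -2 > -8. Violating.
Others bid (2, 2, 2, 2): truth gives 0; no alternative beats it.
Others bid (2, 2, 2, 8): truth gives 0; no alternative beats it.
(Checking all 81 profiles: 79 have a profitable deviation, 2 do not.)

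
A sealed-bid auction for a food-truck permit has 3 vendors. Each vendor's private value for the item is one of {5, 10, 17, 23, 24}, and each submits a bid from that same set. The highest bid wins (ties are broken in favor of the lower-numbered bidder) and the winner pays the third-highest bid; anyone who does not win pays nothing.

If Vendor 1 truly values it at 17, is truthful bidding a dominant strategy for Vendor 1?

No

Consider the case where Vendor 2 bids 5 and Vendor 3 bids 23.
Truthful bid 17: loses, pays 0, utility 0.
Bid 23 instead: wins, pays 5, utility 17 - 5 = 12.
Since 12 > 0, bidding 23 is strictly better here, so truthful bidding is not dominant.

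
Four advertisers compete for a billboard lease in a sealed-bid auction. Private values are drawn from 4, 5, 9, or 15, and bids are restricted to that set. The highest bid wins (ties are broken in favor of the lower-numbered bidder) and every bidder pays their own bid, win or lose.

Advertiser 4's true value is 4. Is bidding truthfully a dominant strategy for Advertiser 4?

Consider the case where Advertiser 1 bids 4, Advertiser 2 bids 4 and Advertiser 3 bids 4.
Truthful bid 4: loses but pays 4, utility -4.
Bid 5 instead: wins, pays 5, utility 4 - 5 = -1.
Since -1 > -4, bidding 5 is strictly better here, so truthful bidding is not dominant.

No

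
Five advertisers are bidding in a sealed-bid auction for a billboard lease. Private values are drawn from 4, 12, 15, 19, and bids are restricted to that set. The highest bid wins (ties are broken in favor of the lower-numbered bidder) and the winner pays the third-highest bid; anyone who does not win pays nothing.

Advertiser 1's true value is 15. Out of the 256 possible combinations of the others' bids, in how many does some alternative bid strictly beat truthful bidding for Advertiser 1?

32

Others bid (4, 4, 4, 19): truth gives 0; bid 19 gives 11 > 0. Violating.
Others bid (4, 4, 12, 19): truth gives 0; bid 19 gives 3 > 0. Violating.
Others bid (4, 4, 19, 4): truth gives 0; bid 19 gives 11 > 0. Violating.
Others bid (4, 4, 19, 12): truth gives 0; bid 19 gives 3 > 0. Violating.
Others bid (4, 4, 4, 4): truth gives 11; no alternative beats it.
Others bid (4, 4, 4, 12): truth gives 11; no alternative beats it.
(Checking all 256 profiles: 32 have a profitable deviation, 224 do not.)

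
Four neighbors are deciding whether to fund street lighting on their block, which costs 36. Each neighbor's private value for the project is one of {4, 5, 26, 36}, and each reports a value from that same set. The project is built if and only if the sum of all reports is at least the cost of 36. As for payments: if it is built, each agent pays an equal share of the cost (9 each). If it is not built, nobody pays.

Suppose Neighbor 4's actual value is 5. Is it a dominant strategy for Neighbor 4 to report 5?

Check each profile of the others' reports and compare truth against every alternative report.
Others report (4, 4, 26): truth gives -4, best alternative gives -4.
Others report (4, 4, 36): truth gives -4, best alternative gives -4.
Others report (4, 5, 26): truth gives -4, best alternative gives -4.
Others report (4, 5, 36): truth gives -4, best alternative gives -4.
Others report (4, 26, 4): truth gives -4, best alternative gives -4.
Others report (4, 26, 5): truth gives -4, best alternative gives -4.
(Remaining 58 profiles checked similarly; truth is weakly best in each.)
In every case the truthful report is at least as good as any alternative, so it is a dominant strategy.

Yes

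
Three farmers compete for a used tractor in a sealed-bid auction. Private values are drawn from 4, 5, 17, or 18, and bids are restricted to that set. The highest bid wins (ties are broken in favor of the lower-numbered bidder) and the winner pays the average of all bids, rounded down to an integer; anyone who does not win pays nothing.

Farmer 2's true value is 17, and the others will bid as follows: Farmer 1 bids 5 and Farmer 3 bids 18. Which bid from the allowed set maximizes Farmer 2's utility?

18

Bid 4: loses, pays 0, utility 0.
Bid 5: loses, pays 0, utility 0.
Bid 17: loses, pays 0, utility 0.
Bid 18: wins, pays 13, utility 17 - 13 = 4.
The best choice is 18 with utility 4.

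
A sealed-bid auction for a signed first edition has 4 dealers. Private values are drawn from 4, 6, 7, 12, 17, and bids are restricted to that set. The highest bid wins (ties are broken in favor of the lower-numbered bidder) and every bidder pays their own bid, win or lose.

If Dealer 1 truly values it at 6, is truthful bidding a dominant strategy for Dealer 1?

Consider the case where Dealer 2 bids 4, Dealer 3 bids 4 and Dealer 4 bids 4.
Truthful bid 6: wins, pays 6, utility 6 - 6 = 0.
Bid 4 instead: wins, pays 4, utility 6 - 4 = 2.
Since 2 > 0, bidding 4 is strictly better here, so truthful bidding is not dominant.

No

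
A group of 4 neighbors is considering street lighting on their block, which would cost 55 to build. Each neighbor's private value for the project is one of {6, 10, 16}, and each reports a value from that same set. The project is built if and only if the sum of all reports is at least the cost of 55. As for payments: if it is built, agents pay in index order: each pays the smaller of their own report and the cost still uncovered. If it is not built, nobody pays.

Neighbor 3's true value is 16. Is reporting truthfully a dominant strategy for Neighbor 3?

No

Consider the case where Neighbor 1 reports 16, Neighbor 2 reports 16 and Neighbor 4 reports 16.
Truthful report 16: project built, pays 16, utility 16 - 16 = 0.
Report 10 instead: project built, pays 10, utility 16 - 10 = 6.
Since 6 > 0, reporting 10 is strictly better here, so truthful reporting is not dominant.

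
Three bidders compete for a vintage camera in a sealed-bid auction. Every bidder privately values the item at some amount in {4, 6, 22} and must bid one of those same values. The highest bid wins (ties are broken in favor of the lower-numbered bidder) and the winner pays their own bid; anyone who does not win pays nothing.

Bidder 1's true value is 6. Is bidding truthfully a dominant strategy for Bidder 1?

Consider the case where Bidder 2 bids 4 and Bidder 3 bids 4.
Truthful bid 6: wins, pays 6, utility 6 - 6 = 0.
Bid 4 instead: wins, pays 4, utility 6 - 4 = 2.
Since 2 > 0, bidding 4 is strictly better here, so truthful bidding is not dominant.

No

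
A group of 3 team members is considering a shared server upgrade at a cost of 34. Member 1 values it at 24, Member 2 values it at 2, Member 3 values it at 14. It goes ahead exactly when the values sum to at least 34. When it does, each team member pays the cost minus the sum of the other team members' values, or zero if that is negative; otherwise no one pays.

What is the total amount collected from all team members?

Total value 40 ≥ cost 34, so it is built.
Member 1: others sum to 16; max(0, 34 - 16) = 18.
Member 2: others sum to 38; max(0, 34 - 38) = 0.
Member 3: others sum to 26; max(0, 34 - 26) = 8.
Total collected = 18 + 0 + 8 = 26.

26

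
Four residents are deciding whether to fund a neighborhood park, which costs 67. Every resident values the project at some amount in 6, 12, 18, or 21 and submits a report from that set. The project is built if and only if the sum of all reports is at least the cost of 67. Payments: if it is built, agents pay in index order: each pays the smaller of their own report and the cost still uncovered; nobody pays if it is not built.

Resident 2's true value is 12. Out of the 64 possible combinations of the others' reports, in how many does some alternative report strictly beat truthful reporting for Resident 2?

1

Others report (21, 21, 21): truth gives 0; report 6 gives 6 > 0. Violating.
Others report (6, 6, 6): truth gives 0; no alternative beats it.
Others report (6, 6, 12): truth gives 0; no alternative beats it.
(Checking all 64 profiles: 1 has a profitable deviation, 63 do not.)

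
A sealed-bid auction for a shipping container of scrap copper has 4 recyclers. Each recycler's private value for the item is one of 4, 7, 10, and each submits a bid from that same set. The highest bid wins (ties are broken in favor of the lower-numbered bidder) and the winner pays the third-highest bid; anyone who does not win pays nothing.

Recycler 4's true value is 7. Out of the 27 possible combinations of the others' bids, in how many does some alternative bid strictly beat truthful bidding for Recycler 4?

Others bid (4, 4, 7): truth gives 0; bid 10 gives 3 > 0. Violating.
Others bid (4, 7, 4): truth gives 0; bid 10 gives 3 > 0. Violating.
Others bid (7, 4, 4): truth gives 0; bid 10 gives 3 > 0. Violating.
Others bid (4, 4, 4): truth gives 3; no alternative beats it.
Others bid (4, 4, 10): truth gives 0; no alternative beats it.
(Checking all 27 profiles: 3 have a profitable deviation, 24 do not.)

3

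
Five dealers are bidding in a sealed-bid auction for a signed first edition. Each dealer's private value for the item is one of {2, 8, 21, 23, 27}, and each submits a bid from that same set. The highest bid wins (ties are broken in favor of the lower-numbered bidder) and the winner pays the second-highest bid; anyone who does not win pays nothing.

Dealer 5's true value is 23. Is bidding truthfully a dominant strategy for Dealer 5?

Yes

Check each profile of the others' bids and compare truth against every alternative bid.
Others bid (2, 2, 2, 2): truth gives 21, best alternative gives 21.
Others bid (2, 2, 2, 8): truth gives 15, best alternative gives 15.
Others bid (2, 2, 8, 2): truth gives 15, best alternative gives 15.
Others bid (2, 2, 8, 8): truth gives 15, best alternative gives 15.
Others bid (2, 8, 2, 2): truth gives 15, best alternative gives 15.
Others bid (2, 8, 2, 8): truth gives 15, best alternative gives 15.
(Remaining 619 profiles checked similarly; truth is weakly best in each.)
In every case the truthful bid is at least as good as any alternative, so it is a dominant strategy.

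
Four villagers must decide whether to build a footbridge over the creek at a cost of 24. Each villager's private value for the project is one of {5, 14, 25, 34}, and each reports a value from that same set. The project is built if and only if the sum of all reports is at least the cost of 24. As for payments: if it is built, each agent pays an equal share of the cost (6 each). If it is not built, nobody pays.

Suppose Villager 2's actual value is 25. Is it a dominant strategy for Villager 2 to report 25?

Check each profile of the others' reports and compare truth against every alternative report.
Others report (5, 5, 5): truth gives 19, best alternative gives 19.
Others report (5, 5, 14): truth gives 19, best alternative gives 19.
Others report (5, 5, 25): truth gives 19, best alternative gives 19.
Others report (5, 5, 34): truth gives 19, best alternative gives 19.
Others report (5, 14, 5): truth gives 19, best alternative gives 19.
Others report (5, 14, 14): truth gives 19, best alternative gives 19.
(Remaining 58 profiles checked similarly; truth is weakly best in each.)
In every case the truthful report is at least as good as any alternative, so it is a dominant strategy.

Yes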